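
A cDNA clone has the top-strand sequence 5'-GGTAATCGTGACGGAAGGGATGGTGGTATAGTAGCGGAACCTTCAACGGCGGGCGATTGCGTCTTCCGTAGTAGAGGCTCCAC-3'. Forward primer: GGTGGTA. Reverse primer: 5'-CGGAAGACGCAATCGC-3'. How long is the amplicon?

47 bp

The forward primer matches the template at positions 22–28.
Reverse complement of the reverse primer: GCGATTGCGTCTTCCG. This occurs on the top strand at positions 53–68.
The product runs from position 22 to position 68, so its length is 68 − 22 + 1 = 47 bp.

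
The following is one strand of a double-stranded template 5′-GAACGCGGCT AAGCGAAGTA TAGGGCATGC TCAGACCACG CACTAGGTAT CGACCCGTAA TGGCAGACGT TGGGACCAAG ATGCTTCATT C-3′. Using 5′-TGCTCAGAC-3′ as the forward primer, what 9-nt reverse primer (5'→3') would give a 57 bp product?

The forward primer binds at positions 28–36, so a 57 bp product ends at position 28 + 57 − 1 = 84.
The reverse primer anneals to the top strand over positions 76–84, i.e. to CCAAGATGC.
Its sequence written 5'→3' is the reverse complement: GCATCTTGG.

5'-GCATCTTGG-3'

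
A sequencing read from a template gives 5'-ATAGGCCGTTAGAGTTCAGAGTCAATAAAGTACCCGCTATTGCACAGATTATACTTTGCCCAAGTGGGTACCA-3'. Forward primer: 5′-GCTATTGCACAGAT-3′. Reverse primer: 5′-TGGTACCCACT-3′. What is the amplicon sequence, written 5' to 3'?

5'-GCTATTGCACAGATTATACTTTGCCCAAGTGGGTACCA-3'

Forward primer GCTATTGCACAGAT is found on the top strand at positions 36–49.
Reverse complement of the reverse primer: AGTGGGTACCA. This occurs on the top strand at positions 63–73.
The product is the template from position 36 through 73 (38 bp).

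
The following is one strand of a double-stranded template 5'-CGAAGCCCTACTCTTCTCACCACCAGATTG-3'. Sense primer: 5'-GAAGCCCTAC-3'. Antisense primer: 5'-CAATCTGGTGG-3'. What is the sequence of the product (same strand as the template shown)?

Forward primer GAAGCCCTAC is found on the top strand at positions 2–11.
Reverse complement of the reverse primer: CCACCAGATTG. This occurs on the top strand at positions 20–30.
The product is the template from position 2 through 30 (29 bp).

5'-GAAGCCCTACTCTTCTCACCACCAGATTG-3'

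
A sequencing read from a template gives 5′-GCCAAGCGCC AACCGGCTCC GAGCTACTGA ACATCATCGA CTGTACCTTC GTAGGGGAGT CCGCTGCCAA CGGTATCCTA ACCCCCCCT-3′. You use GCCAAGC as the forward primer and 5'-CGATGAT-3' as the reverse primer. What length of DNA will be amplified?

39 bp

The forward primer matches the template at positions 1–7.
Reverse complement of the reverse primer: ATCATCG. This occurs on the top strand at positions 33–39.
Amplicon spans positions 1–39: 39 bp.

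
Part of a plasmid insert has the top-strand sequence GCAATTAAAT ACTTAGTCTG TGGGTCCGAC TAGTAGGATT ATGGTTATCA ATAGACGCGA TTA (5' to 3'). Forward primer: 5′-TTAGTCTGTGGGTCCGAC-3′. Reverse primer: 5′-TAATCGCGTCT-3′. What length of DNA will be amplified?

51 bp

Scanning the template, TTAGTCTGTGGGTCCGAC occurs at positions 13–30; this primer anneals to the bottom strand there with its 3' end pointing downstream.
The reverse primer's reverse complement is AGACGCGATTA, which matches the template at positions 53–63.
The product runs from position 13 to position 63, so its length is 63 − 13 + 1 = 51 bp.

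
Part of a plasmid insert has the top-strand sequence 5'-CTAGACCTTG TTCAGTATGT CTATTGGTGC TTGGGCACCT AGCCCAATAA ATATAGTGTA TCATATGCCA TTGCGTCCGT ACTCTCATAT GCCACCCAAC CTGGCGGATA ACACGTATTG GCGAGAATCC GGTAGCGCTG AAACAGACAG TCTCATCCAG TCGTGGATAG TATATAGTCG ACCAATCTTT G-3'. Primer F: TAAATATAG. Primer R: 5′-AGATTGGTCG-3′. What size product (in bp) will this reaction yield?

The forward primer matches the template at positions 48–56.
The reverse primer's reverse complement is CGACCAATCT, which matches the template at positions 179–188.
The product runs from position 48 to position 188, so its length is 188 − 48 + 1 = 141 bp.

141 bp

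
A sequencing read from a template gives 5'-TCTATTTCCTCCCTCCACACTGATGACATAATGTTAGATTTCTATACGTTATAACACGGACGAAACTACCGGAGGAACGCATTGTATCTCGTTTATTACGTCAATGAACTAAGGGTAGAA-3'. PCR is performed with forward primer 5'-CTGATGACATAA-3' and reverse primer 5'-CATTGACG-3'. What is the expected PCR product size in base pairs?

87 bp

Scanning the template, CTGATGACATAA occurs at positions 20–31; this primer anneals to the bottom strand there with its 3' end pointing downstream.
Taking the reverse complement of CATTGACG gives CGTCAATG, found at positions 99–106 on the template; the primer anneals here to the top strand with its 3' end pointing upstream.
The product runs from position 20 to position 106, so its length is 106 − 20 + 1 = 87 bp.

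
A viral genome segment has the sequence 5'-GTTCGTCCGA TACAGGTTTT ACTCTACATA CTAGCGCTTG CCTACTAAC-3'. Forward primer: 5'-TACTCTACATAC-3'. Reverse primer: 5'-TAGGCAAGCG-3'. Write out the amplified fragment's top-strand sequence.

5'-TACTCTACATACTAGCGCTTGCCTA-3'

The forward primer matches the template at positions 20–31.
Reverse complement of the reverse primer: CGCTTGCCTA. This occurs on the top strand at positions 35–44.
The product is the template from position 20 through 44 (25 bp).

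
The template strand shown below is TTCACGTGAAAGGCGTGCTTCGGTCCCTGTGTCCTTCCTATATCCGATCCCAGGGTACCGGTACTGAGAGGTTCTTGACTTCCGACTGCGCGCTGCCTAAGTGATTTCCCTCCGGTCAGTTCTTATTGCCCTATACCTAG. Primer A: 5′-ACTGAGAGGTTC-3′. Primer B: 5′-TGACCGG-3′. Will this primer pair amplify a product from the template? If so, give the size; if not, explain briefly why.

Yes — a 56 bp product.

Primer A (ACTGAGAGGTTC) matches the top strand at positions 63–74; it acts as a forward primer.
Primer B's reverse complement is CCGGTCA, matching the top strand at positions 112–118; it acts as a reverse primer.
The 3' ends face each other across positions 63–118, giving a 56 bp product.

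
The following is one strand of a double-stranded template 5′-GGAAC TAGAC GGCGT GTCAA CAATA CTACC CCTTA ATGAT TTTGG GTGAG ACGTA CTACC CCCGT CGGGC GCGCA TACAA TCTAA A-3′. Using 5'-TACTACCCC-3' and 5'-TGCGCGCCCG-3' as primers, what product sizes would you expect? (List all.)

52 bp, 22 bp

The forward primer TACTACCCC matches the top strand at positions 24–32, 54–62.
The reverse primer's reverse complement is CGGGCGCGCA, matching at positions 66–75.
Each forward site pairs with the reverse site to give a product ending at position 75: sizes 52, 22 bp.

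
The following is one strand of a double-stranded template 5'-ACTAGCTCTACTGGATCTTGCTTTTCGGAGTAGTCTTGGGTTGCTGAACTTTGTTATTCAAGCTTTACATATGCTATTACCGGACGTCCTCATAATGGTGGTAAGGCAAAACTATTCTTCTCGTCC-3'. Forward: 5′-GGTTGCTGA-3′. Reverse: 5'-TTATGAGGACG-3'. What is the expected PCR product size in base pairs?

57 bp

Forward primer GGTTGCTGA is found on the top strand at positions 39–47.
Taking the reverse complement of TTATGAGGACG gives CGTCCTCATAA, found at positions 85–95 on the template; the primer anneals here to the top strand with its 3' end pointing upstream.
Product length = (reverse-primer end) − (forward-primer start) + 1 = 95 − 39 + 1 = 57 bp.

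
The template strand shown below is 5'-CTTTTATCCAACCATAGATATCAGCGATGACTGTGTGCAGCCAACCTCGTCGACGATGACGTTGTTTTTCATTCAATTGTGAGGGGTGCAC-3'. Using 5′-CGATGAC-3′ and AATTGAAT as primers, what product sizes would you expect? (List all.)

54 bp, 25 bp

The forward primer CGATGAC matches the top strand at positions 25–31, 54–60.
The reverse primer's reverse complement is ATTCAATT, matching at positions 71–78.
Each forward site pairs with the reverse site to give a product ending at position 78: sizes 54, 25 bp.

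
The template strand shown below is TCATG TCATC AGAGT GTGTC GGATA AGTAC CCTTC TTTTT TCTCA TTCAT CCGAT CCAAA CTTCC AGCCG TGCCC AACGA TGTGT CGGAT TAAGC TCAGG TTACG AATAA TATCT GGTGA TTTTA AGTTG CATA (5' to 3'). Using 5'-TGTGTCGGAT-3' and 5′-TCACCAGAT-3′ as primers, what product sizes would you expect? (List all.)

106 bp, 40 bp

The forward primer TGTGTCGGAT matches the top strand at positions 15–24, 81–90.
The reverse primer's reverse complement is ATCTGGTGA, matching at positions 112–120.
Each forward site pairs with the reverse site to give a product ending at position 120: sizes 106, 40 bp.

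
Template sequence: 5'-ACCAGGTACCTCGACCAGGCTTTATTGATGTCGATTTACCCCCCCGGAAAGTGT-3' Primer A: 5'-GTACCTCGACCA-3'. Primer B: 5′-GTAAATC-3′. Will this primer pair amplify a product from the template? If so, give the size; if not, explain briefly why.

Primer A (GTACCTCGACCA) matches the top strand at positions 6–17; it acts as a forward primer.
Primer B's reverse complement is GATTTAC, matching the top strand at positions 33–39; it acts as a reverse primer.
The 3' ends face each other across positions 6–39, giving a 34 bp product.

Yes — a 34 bp product.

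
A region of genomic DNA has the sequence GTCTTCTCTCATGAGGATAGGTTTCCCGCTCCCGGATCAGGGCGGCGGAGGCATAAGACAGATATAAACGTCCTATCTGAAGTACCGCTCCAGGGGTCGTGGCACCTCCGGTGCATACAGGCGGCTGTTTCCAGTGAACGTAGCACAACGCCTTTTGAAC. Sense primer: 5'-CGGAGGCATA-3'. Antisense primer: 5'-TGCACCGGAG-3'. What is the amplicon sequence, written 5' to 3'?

The forward primer matches the template at positions 46–55.
The reverse primer's reverse complement is CTCCGGTGCA, which matches the template at positions 106–115.
The product is the template from position 46 through 115 (70 bp).

5'-CGGAGGCATAAGACAGATATAAACGTCCTATCTGAAGTACCGCTCCAGGGGTCGTGGCACCTCCGGTGCA-3'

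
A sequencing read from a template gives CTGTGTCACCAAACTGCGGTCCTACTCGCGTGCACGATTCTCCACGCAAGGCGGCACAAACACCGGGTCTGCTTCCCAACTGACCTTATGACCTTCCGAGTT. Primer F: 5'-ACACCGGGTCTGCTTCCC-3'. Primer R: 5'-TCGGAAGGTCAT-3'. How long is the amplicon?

40 bp

Forward primer ACACCGGGTCTGCTTCCC is found on the top strand at positions 60–77.
Taking the reverse complement of TCGGAAGGTCAT gives ATGACCTTCCGA, found at positions 88–99 on the template; the primer anneals here to the top strand with its 3' end pointing upstream.
Amplicon spans positions 60–99: 40 bp.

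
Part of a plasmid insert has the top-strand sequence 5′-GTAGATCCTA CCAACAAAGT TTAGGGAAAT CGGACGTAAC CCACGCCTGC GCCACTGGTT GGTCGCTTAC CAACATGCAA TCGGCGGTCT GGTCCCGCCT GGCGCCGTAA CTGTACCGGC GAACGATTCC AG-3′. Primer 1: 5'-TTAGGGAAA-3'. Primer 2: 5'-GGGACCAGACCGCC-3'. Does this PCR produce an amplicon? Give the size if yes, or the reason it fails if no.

Yes — a 76 bp product.

Primer 1 (TTAGGGAAA) matches the top strand at positions 21–29; it acts as a forward primer.
Primer 2's reverse complement is GGCGGTCTGGTCCC, matching the top strand at positions 83–96; it acts as a reverse primer.
The 3' ends face each other across positions 21–96, giving a 76 bp product.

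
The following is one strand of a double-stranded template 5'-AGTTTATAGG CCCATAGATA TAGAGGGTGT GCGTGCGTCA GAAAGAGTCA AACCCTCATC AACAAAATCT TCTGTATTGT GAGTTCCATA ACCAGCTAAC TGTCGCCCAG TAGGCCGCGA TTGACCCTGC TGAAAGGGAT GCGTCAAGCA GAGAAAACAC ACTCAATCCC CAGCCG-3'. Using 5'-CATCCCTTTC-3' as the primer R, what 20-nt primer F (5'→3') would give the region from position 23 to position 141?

5'-GAGGGTGTGCGTGCGTCAGA-3'

The reverse primer's reverse complement GAAAGGGATG matches the template at positions 132–141; the product starts at position 23.
The forward primer is identical to the top strand over positions 23–42: GAGGGTGTGCGTGCGTCAGA.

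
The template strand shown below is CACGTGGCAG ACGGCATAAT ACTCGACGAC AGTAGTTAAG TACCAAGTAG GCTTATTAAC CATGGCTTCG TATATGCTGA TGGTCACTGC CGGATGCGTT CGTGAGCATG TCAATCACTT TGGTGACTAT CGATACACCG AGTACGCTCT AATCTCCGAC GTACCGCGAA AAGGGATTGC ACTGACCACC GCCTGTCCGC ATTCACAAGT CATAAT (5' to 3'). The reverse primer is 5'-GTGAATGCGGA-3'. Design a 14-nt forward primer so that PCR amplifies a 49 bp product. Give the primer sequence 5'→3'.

5'-GACGTACCGCGAAA-3'

The reverse primer's reverse complement TCCGCATTCAC matches the template at positions 196–206, so the product ends at position 206.
A 49 bp product then starts at position 206 − 49 + 1 = 158.
The forward primer is identical to the top strand there: GACGTACCGCGAAA.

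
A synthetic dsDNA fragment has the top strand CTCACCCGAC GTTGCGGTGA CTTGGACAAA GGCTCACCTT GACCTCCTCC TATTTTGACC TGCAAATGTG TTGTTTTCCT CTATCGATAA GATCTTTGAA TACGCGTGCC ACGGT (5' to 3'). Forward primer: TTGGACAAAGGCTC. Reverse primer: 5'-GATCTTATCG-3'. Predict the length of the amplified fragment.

73 bp

Scanning the template, TTGGACAAAGGCTC occurs at positions 22–35; this primer anneals to the bottom strand there with its 3' end pointing downstream.
Reverse complement of the reverse primer: CGATAAGATC. This occurs on the top strand at positions 85–94.
Amplicon spans positions 22–94: 73 bp.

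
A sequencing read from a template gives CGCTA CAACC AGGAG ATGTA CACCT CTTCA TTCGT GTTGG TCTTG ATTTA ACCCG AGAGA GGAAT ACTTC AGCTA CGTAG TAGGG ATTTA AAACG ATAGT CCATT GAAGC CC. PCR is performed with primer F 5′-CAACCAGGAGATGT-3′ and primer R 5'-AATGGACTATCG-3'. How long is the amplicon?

Scanning the template, CAACCAGGAGATGT occurs at positions 6–19; this primer anneals to the bottom strand there with its 3' end pointing downstream.
Reverse complement of the reverse primer: CGATAGTCCATT. This occurs on the top strand at positions 94–105.
Product length = (reverse-primer end) − (forward-primer start) + 1 = 105 − 6 + 1 = 100 bp.

100 bp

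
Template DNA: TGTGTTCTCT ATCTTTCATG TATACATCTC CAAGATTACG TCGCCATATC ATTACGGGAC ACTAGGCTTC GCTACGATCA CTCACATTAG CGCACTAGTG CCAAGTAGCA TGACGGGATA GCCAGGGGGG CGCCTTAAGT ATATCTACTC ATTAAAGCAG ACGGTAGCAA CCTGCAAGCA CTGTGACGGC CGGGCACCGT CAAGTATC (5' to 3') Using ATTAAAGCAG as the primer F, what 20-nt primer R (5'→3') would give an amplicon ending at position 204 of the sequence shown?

The forward primer binds at positions 151–160; the product's 3' end on the top strand is position 204.
The reverse primer anneals to the top strand over positions 185–204, i.e. to GACGGCCGGGCACCGTCAAG.
Its sequence written 5'→3' is the reverse complement: CTTGACGGTGCCCGGCCGTC.

5'-CTTGACGGTGCCCGGCCGTC-3'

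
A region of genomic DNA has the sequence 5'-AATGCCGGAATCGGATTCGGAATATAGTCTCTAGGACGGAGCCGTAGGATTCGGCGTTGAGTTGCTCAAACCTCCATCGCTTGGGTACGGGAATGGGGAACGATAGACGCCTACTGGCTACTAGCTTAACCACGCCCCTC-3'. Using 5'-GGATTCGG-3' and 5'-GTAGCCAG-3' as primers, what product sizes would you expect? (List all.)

The forward primer GGATTCGG matches the top strand at positions 13–20, 47–54.
The reverse primer's reverse complement is CTGGCTAC, matching at positions 114–121.
Each forward site pairs with the reverse site to give a product ending at position 121: sizes 109, 75 bp.

109 bp, 75 bp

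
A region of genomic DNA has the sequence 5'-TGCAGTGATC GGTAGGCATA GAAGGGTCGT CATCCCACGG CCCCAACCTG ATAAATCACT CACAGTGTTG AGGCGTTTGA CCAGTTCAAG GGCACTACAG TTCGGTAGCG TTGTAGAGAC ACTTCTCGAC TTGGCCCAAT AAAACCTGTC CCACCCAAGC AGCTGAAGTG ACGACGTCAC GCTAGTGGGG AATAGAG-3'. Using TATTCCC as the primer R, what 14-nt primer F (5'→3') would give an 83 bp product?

The reverse primer's reverse complement GGGAATA matches the template at positions 188–194, so the product ends at position 194.
An 83 bp product then starts at position 194 − 83 + 1 = 112.
The forward primer is identical to the top strand there: TGTAGAGACACTTC.

5'-TGTAGAGACACTTC-3'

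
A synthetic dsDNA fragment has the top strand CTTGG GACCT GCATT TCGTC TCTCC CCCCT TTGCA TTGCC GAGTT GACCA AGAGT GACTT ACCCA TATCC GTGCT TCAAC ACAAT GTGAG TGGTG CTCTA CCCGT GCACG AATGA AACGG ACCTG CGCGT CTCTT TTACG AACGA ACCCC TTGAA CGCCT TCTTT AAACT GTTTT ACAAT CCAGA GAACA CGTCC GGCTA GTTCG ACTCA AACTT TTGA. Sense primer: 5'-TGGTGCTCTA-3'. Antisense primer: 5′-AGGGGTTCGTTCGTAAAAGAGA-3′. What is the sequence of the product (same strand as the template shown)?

Forward primer TGGTGCTCTA is found on the top strand at positions 91–100.
Taking the reverse complement of AGGGGTTCGTTCGTAAAAGAGA gives TCTCTTTTACGAACGAACCCCT, found at positions 130–151 on the template; the primer anneals here to the top strand with its 3' end pointing upstream.
The product is the template from position 91 through 151 (61 bp).

5'-TGGTGCTCTACCCGTGCACGAATGAAACGGACCTGCGCGTCTCTTTTACGAACGAACCCCT-3'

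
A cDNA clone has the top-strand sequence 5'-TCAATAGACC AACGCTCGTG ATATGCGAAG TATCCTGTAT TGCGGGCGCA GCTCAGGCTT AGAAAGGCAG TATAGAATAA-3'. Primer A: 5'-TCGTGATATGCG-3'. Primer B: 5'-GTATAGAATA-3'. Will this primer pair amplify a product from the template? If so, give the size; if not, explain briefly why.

No product — both primers anneal to the same strand and extend in the same direction.

Primer A (TCGTGATATGCG) matches the top strand at positions 16–27 (3' end points downstream).
Primer B (GTATAGAATA) also matches the top strand directly, at positions 70–79 — its reverse complement TATTCTATAC is not present.
Both primers anneal to the bottom strand with 3' ends pointing the same way, so neither can prime synthesis back toward the other.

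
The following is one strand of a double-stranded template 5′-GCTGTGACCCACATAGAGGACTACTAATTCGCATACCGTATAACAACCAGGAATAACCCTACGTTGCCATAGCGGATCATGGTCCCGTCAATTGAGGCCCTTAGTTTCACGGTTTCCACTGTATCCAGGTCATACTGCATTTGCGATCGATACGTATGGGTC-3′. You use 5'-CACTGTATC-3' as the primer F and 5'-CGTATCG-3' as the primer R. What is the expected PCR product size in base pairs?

The forward primer matches the template at positions 117–125.
Taking the reverse complement of CGTATCG gives CGATACG, found at positions 148–154 on the template; the primer anneals here to the top strand with its 3' end pointing upstream.
The product runs from position 117 to position 154, so its length is 154 − 117 + 1 = 38 bp.

38 bp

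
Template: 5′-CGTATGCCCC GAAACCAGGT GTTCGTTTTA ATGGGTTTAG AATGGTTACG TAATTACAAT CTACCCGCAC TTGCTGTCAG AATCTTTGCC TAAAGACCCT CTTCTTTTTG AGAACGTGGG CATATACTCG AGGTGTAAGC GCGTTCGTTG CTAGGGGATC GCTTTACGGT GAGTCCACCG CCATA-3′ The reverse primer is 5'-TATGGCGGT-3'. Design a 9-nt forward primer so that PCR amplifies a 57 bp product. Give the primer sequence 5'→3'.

The reverse primer's reverse complement ACCGCCATA matches the template at positions 177–185, so the product ends at position 185.
A 57 bp product then starts at position 185 − 57 + 1 = 129.
The forward primer is identical to the top strand there: CGAGGTGTA.

5'-CGAGGTGTA-3'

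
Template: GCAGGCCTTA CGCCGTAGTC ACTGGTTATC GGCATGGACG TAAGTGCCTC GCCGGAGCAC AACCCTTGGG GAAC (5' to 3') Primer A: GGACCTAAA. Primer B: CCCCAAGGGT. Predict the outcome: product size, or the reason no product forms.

No product — primer A has no binding site in the template.

Primer A (GGACCTAAA) does not match the top strand, and its reverse complement TTTAGGTCC does not match either.
With no annealing site for primer A, no amplification occurs.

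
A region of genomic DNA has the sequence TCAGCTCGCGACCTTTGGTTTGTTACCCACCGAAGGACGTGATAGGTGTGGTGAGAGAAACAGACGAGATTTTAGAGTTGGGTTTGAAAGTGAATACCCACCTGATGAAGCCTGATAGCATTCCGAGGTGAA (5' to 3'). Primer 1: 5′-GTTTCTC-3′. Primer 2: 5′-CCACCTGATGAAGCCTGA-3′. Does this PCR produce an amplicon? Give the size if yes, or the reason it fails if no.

No product — the primers' 3' ends point away from each other.

Primer 1 (GTTTCTC) has reverse complement GAGAAAC, which matches the top strand at positions 55–61; primer 1 anneals to the top strand there with its 3' end pointing upstream toward position 55.
Primer 2 (CCACCTGATGAAGCCTGA) matches the top strand directly at positions 98–115; it anneals to the bottom strand with its 3' end pointing downstream toward position 115.
The 3' ends diverge (primer 1 extends toward position 1, primer 2 toward position 132), so the primers never converge on a shared product.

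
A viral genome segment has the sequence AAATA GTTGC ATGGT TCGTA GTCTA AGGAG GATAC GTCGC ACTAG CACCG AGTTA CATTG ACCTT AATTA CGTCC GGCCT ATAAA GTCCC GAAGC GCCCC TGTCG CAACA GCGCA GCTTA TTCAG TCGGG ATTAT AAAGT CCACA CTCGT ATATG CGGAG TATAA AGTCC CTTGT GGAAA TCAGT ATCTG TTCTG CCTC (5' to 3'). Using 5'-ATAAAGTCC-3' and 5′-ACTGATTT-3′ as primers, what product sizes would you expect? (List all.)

The forward primer ATAAAGTCC matches the top strand at positions 81–89, 134–142, 162–170.
The reverse primer's reverse complement is AAATCAGT, matching at positions 178–185.
Each forward site pairs with the reverse site to give a product ending at position 185: sizes 105, 52, 24 bp.

105 bp, 52 bp, 24 bp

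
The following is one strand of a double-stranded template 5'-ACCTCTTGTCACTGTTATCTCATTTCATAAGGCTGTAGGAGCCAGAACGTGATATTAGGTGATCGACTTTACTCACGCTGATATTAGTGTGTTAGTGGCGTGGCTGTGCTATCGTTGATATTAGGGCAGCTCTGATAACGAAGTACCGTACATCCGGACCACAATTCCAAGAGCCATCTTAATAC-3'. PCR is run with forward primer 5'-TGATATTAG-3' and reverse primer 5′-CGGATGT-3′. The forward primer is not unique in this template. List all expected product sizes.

The forward primer TGATATTAG matches the top strand at positions 50–58, 79–87, 116–124.
The reverse primer's reverse complement is ACATCCG, matching at positions 150–156.
Each forward site pairs with the reverse site to give a product ending at position 156: sizes 107, 78, 41 bp.

107 bp, 78 bp, 41 bp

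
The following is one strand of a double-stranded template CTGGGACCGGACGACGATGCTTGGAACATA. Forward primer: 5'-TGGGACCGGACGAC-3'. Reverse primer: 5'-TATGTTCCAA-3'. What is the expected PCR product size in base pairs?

The forward primer matches the template at positions 2–15.
The reverse primer's reverse complement is TTGGAACATA, which matches the template at positions 21–30.
Product length = (reverse-primer end) − (forward-primer start) + 1 = 30 − 2 + 1 = 29 bp.

29 bp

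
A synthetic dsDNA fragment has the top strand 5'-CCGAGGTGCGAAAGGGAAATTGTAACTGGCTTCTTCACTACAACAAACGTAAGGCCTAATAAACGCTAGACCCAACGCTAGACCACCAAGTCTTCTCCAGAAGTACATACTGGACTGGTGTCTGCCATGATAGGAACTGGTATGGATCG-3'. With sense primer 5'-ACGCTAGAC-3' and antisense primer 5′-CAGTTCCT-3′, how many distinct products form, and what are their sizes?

The forward primer ACGCTAGAC matches the top strand at positions 63–71, 75–83.
The reverse primer's reverse complement is AGGAACTG, matching at positions 132–139.
Each forward site pairs with the reverse site to give a product ending at position 139: sizes 77, 65 bp.

Two products: 77 bp, 65 bp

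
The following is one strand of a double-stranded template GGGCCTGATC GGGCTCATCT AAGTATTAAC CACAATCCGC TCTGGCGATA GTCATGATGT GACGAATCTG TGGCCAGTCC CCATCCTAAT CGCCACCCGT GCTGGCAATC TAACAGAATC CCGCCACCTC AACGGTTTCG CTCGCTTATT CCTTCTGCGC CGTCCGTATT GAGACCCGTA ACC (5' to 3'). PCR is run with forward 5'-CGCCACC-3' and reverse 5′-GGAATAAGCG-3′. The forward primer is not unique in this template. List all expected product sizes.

The forward primer CGCCACC matches the top strand at positions 91–97, 122–128.
The reverse primer's reverse complement is CGCTTATTCC, matching at positions 143–152.
Each forward site pairs with the reverse site to give a product ending at position 152: sizes 62, 31 bp.

62 bp, 31 bp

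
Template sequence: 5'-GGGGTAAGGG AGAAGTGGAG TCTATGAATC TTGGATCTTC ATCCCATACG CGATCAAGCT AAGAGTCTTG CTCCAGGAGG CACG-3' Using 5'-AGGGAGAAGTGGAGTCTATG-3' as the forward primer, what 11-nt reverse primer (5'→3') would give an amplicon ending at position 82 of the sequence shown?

The forward primer binds at positions 7–26; the product's 3' end on the top strand is position 82.
The reverse primer anneals to the top strand over positions 72–82, i.e. to TCCAGGAGGCA.
Its sequence written 5'→3' is the reverse complement: TGCCTCCTGGA.

5'-TGCCTCCTGGA-3'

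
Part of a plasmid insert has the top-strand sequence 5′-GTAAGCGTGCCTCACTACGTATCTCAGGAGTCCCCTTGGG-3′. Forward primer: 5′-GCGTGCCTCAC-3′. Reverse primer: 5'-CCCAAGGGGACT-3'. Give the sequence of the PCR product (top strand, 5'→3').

Scanning the template, GCGTGCCTCAC occurs at positions 5–15; this primer anneals to the bottom strand there with its 3' end pointing downstream.
The reverse primer's reverse complement is AGTCCCCTTGGG, which matches the template at positions 29–40.
The product is the template from position 5 through 40 (36 bp).

5'-GCGTGCCTCACTACGTATCTCAGGAGTCCCCTTGGG-3'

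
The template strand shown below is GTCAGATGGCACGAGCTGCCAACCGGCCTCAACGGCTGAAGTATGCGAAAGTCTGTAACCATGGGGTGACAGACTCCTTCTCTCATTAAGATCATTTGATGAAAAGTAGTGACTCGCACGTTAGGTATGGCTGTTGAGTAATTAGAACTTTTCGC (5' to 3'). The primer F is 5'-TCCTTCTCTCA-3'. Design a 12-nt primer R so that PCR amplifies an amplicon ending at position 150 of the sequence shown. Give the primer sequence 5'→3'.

5'-AAGTTCTAATTA-3'

The forward primer binds at positions 75–85; the product's 3' end on the top strand is position 150.
The reverse primer anneals to the top strand over positions 139–150, i.e. to TAATTAGAACTT.
Its sequence written 5'→3' is the reverse complement: AAGTTCTAATTA.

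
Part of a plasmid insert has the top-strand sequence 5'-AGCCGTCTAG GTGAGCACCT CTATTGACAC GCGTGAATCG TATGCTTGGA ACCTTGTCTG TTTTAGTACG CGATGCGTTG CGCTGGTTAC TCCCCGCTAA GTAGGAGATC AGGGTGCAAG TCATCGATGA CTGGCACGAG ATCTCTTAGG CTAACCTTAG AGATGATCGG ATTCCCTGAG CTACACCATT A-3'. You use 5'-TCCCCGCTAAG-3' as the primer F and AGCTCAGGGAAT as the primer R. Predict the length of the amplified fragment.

The forward primer matches the template at positions 91–101.
The reverse primer's reverse complement is ATTCCCTGAGCT, which matches the template at positions 171–182.
Product length = (reverse-primer end) − (forward-primer start) + 1 = 182 − 91 + 1 = 92 bp.

92 bp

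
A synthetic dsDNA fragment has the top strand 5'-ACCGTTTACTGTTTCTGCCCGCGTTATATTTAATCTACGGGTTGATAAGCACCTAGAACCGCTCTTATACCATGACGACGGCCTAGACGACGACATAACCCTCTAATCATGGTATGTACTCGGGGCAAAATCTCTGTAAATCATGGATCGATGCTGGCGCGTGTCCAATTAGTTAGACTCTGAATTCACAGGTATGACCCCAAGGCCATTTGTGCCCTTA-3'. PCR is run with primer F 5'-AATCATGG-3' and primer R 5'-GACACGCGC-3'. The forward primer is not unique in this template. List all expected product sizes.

61 bp, 27 bp

The forward primer AATCATGG matches the top strand at positions 105–112, 139–146.
The reverse primer's reverse complement is GCGCGTGTC, matching at positions 157–165.
Each forward site pairs with the reverse site to give a product ending at position 165: sizes 61, 27 bp.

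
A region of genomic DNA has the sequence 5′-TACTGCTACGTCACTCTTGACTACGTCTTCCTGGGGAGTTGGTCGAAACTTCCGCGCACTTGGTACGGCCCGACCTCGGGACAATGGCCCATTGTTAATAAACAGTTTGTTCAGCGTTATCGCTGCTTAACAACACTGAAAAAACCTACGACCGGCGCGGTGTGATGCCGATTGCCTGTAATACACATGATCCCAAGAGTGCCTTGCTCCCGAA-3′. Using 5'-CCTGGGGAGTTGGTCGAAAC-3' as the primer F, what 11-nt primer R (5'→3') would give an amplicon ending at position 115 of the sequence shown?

The forward primer binds at positions 30–49; the product's 3' end on the top strand is position 115.
The reverse primer anneals to the top strand over positions 105–115, i.e. to GTTTGTTCAGC.
Its sequence written 5'→3' is the reverse complement: GCTGAACAAAC.

5'-GCTGAACAAAC-3'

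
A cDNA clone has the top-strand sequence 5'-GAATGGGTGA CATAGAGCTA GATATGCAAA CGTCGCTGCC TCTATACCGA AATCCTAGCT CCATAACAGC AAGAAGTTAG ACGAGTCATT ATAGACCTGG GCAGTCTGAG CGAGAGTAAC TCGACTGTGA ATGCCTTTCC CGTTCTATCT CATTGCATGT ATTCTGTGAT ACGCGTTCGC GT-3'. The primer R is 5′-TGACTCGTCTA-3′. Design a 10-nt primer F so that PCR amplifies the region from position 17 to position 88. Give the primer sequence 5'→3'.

5'-GCTAGATATG-3'

The reverse primer's reverse complement TAGACGAGTCA matches the template at positions 78–88; the product starts at position 17.
The forward primer is identical to the top strand over positions 17–26: GCTAGATATG.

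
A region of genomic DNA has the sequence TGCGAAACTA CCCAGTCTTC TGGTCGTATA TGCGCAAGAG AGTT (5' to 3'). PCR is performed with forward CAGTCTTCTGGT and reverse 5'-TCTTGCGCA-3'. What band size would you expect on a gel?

27 bp

The forward primer matches the template at positions 13–24.
Reverse complement of the reverse primer: TGCGCAAGA. This occurs on the top strand at positions 31–39.
Amplicon spans positions 13–39: 27 bp.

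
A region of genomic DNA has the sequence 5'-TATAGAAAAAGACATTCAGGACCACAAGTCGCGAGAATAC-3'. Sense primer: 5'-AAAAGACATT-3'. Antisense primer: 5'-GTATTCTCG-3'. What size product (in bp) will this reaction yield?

34 bp

The forward primer matches the template at positions 7–16.
Reverse complement of the reverse primer: CGAGAATAC. This occurs on the top strand at positions 32–40.
Product length = (reverse-primer end) − (forward-primer start) + 1 = 40 − 7 + 1 = 34 bp.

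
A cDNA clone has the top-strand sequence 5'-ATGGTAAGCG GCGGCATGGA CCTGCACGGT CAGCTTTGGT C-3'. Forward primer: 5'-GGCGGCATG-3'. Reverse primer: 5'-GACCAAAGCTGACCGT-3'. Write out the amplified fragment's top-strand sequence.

Forward primer GGCGGCATG is found on the top strand at positions 10–18.
Taking the reverse complement of GACCAAAGCTGACCGT gives ACGGTCAGCTTTGGTC, found at positions 26–41 on the template; the primer anneals here to the top strand with its 3' end pointing upstream.
The product is the template from position 10 through 41 (32 bp).

5'-GGCGGCATGGACCTGCACGGTCAGCTTTGGTC-3'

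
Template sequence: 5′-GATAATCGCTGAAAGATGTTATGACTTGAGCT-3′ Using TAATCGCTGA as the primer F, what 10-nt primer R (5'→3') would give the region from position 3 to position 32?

5'-AGCTCAAGTC-3'

The product's 3' end on the top strand is position 32.
The reverse primer anneals to the top strand over positions 23–32, i.e. to GACTTGAGCT.
Its sequence written 5'→3' is the reverse complement: AGCTCAAGTC.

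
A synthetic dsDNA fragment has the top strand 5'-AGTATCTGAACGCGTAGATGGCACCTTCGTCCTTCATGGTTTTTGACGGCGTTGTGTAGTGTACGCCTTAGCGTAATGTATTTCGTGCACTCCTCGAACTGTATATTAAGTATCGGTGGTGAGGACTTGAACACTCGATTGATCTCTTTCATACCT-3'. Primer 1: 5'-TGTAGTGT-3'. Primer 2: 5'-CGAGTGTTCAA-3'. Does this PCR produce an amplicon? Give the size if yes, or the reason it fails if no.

Primer 1 (TGTAGTGT) matches the top strand at positions 55–62; it acts as a forward primer.
Primer 2's reverse complement is TTGAACACTCG, matching the top strand at positions 127–137; it acts as a reverse primer.
The 3' ends face each other across positions 55–137, giving an 83 bp product.

Yes — an 83 bp product.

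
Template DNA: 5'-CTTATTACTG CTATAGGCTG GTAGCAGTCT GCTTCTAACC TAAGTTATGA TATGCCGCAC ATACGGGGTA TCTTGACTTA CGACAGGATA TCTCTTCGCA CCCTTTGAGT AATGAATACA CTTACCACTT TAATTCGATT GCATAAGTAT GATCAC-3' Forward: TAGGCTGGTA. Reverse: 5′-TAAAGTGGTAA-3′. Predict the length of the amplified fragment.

119 bp

Scanning the template, TAGGCTGGTA occurs at positions 14–23; this primer anneals to the bottom strand there with its 3' end pointing downstream.
The reverse primer's reverse complement is TTACCACTTTA, which matches the template at positions 122–132.
The product runs from position 14 to position 132, so its length is 132 − 14 + 1 = 119 bp.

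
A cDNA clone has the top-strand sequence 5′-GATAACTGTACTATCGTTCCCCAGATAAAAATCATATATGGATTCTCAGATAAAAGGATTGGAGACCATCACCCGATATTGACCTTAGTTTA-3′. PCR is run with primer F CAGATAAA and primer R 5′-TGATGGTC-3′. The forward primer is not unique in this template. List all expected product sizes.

The forward primer CAGATAAA matches the top strand at positions 22–29, 47–54.
The reverse primer's reverse complement is GACCATCA, matching at positions 64–71.
Each forward site pairs with the reverse site to give a product ending at position 71: sizes 50, 25 bp.

50 bp, 25 bp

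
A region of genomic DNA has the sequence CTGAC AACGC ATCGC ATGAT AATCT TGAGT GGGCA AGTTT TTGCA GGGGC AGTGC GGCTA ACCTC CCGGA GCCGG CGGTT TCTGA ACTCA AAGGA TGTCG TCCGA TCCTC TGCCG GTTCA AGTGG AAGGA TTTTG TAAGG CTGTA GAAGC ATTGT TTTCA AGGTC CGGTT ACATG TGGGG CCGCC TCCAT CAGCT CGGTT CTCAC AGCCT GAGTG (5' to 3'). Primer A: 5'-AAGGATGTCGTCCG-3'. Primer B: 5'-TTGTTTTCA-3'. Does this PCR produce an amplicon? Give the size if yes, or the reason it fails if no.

Primer A (AAGGATGTCGTCCG) matches the top strand at positions 91–104 (3' end points downstream).
Primer B (TTGTTTTCA) also matches the top strand directly, at positions 152–160 — its reverse complement TGAAAACAA is not present.
Both primers anneal to the bottom strand with 3' ends pointing the same way, so neither can prime synthesis back toward the other.

No product — both primers anneal to the same strand and extend in the same direction.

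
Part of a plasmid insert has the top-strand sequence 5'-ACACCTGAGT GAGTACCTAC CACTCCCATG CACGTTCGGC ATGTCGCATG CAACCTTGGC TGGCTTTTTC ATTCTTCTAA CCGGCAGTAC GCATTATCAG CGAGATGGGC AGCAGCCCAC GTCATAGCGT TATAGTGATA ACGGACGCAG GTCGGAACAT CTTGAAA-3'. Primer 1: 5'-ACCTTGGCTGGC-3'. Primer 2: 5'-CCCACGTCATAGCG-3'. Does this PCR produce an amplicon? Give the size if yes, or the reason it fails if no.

Primer 1 (ACCTTGGCTGGC) matches the top strand at positions 53–64 (3' end points downstream).
Primer 2 (CCCACGTCATAGCG) also matches the top strand directly, at positions 116–129 — its reverse complement CGCTATGACGTGGG is not present.
Both primers anneal to the bottom strand with 3' ends pointing the same way, so neither can prime synthesis back toward the other.

No product — both primers anneal to the same strand and extend in the same direction.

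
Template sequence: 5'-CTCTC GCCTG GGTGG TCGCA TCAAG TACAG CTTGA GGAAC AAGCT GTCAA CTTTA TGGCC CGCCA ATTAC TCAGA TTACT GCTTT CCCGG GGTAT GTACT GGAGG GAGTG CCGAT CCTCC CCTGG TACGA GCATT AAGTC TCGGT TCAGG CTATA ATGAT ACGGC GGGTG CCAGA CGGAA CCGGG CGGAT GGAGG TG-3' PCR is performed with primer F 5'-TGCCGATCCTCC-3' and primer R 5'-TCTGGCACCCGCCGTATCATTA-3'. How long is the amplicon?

The forward primer matches the template at positions 109–120.
Reverse complement of the reverse primer: TAATGATACGGCGGGTGCCAGA. This occurs on the top strand at positions 154–175.
Product length = (reverse-primer end) − (forward-primer start) + 1 = 175 − 109 + 1 = 67 bp.

67 bp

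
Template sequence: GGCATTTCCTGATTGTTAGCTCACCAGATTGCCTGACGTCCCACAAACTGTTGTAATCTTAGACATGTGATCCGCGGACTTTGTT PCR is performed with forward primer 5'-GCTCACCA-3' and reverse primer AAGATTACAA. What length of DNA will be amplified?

The forward primer matches the template at positions 19–26.
Taking the reverse complement of AAGATTACAA gives TTGTAATCTT, found at positions 51–60 on the template; the primer anneals here to the top strand with its 3' end pointing upstream.
Amplicon spans positions 19–60: 42 bp.

42 bp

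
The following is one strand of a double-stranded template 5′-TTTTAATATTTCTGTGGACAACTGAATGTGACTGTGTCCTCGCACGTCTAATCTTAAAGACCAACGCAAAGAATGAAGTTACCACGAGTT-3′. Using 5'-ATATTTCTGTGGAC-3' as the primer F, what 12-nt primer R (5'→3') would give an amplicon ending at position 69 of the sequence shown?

The forward primer binds at positions 6–19; the product's 3' end on the top strand is position 69.
The reverse primer anneals to the top strand over positions 58–69, i.e. to AGACCAACGCAA.
Its sequence written 5'→3' is the reverse complement: TTGCGTTGGTCT.

5'-TTGCGTTGGTCT-3'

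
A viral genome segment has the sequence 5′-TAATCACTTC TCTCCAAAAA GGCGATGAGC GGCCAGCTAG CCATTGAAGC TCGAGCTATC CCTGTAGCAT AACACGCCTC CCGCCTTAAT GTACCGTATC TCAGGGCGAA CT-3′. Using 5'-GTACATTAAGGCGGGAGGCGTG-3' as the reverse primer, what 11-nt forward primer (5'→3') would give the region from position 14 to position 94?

5'-CCAAAAAGGCG-3'

The reverse primer's reverse complement CACGCCTCCCGCCTTAATGTAC matches the template at positions 73–94; the product starts at position 14.
The forward primer is identical to the top strand over positions 14–24: CCAAAAAGGCG.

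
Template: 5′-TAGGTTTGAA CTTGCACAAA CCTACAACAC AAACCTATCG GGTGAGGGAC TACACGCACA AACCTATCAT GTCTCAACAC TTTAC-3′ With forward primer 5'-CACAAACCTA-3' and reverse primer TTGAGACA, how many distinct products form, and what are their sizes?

The forward primer CACAAACCTA matches the top strand at positions 15–24, 28–37, 57–66.
The reverse primer's reverse complement is TGTCTCAA, matching at positions 70–77.
Each forward site pairs with the reverse site to give a product ending at position 77: sizes 63, 50, 21 bp.

Three products: 63 bp, 50 bp, 21 bp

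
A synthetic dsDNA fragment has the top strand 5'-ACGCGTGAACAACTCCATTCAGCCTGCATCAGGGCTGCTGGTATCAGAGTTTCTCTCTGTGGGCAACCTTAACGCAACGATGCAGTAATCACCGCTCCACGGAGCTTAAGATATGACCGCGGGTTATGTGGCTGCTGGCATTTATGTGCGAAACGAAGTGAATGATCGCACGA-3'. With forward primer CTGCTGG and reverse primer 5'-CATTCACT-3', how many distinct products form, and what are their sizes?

The forward primer CTGCTGG matches the top strand at positions 35–41, 132–138.
The reverse primer's reverse complement is AGTGAATG, matching at positions 157–164.
Each forward site pairs with the reverse site to give a product ending at position 164: sizes 130, 33 bp.

Two products: 130 bp, 33 bp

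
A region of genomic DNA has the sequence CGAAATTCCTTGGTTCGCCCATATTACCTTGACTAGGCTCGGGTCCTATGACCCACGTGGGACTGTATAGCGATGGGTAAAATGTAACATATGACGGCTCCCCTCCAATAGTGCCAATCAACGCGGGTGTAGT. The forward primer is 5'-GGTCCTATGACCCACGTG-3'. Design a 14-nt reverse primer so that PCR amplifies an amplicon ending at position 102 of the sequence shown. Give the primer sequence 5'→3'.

The forward primer binds at positions 42–59; the product's 3' end on the top strand is position 102.
The reverse primer anneals to the top strand over positions 89–102, i.e. to ATATGACGGCTCCC.
Its sequence written 5'→3' is the reverse complement: GGGAGCCGTCATAT.

5'-GGGAGCCGTCATAT-3'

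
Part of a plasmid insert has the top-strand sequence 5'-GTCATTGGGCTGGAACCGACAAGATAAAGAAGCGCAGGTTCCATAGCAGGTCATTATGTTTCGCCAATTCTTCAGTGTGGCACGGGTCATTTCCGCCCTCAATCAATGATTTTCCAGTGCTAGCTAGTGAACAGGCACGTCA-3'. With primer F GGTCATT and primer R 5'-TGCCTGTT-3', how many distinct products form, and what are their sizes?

The forward primer GGTCATT matches the top strand at positions 49–55, 85–91.
The reverse primer's reverse complement is AACAGGCA, matching at positions 130–137.
Each forward site pairs with the reverse site to give a product ending at position 137: sizes 89, 53 bp.

Two products: 89 bp, 53 bp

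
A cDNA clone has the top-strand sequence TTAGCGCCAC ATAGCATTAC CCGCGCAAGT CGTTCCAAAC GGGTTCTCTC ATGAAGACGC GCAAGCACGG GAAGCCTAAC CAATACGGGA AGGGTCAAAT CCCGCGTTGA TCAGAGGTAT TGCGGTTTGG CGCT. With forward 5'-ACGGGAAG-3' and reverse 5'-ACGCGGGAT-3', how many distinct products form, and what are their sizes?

The forward primer ACGGGAAG matches the top strand at positions 67–74, 85–92.
The reverse primer's reverse complement is ATCCCGCGT, matching at positions 99–107.
Each forward site pairs with the reverse site to give a product ending at position 107: sizes 41, 23 bp.

Two products: 41 bp, 23 bp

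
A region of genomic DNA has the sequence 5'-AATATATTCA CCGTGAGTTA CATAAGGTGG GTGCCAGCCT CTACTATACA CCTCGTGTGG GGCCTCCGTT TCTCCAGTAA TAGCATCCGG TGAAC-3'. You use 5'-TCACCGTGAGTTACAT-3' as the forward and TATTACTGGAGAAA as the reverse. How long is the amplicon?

75 bp

Scanning the template, TCACCGTGAGTTACAT occurs at positions 8–23; this primer anneals to the bottom strand there with its 3' end pointing downstream.
Reverse complement of the reverse primer: TTTCTCCAGTAATA. This occurs on the top strand at positions 69–82.
Amplicon spans positions 8–82: 75 bp.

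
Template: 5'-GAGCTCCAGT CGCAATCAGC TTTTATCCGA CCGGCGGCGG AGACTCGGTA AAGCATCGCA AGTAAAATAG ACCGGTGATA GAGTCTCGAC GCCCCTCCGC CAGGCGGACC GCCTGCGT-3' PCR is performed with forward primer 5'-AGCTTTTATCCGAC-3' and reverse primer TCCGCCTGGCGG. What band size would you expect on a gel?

Scanning the template, AGCTTTTATCCGAC occurs at positions 18–31; this primer anneals to the bottom strand there with its 3' end pointing downstream.
Reverse complement of the reverse primer: CCGCCAGGCGGA. This occurs on the top strand at positions 97–108.
The product runs from position 18 to position 108, so its length is 108 − 18 + 1 = 91 bp.

91 bp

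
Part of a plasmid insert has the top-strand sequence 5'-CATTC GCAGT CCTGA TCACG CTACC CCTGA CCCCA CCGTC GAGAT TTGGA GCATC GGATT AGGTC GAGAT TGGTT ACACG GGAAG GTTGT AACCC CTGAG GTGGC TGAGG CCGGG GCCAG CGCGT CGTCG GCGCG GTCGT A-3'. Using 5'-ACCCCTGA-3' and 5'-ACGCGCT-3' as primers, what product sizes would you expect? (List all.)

103 bp, 34 bp

The forward primer ACCCCTGA matches the top strand at positions 23–30, 92–99.
The reverse primer's reverse complement is AGCGCGT, matching at positions 119–125.
Each forward site pairs with the reverse site to give a product ending at position 125: sizes 103, 34 bp.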